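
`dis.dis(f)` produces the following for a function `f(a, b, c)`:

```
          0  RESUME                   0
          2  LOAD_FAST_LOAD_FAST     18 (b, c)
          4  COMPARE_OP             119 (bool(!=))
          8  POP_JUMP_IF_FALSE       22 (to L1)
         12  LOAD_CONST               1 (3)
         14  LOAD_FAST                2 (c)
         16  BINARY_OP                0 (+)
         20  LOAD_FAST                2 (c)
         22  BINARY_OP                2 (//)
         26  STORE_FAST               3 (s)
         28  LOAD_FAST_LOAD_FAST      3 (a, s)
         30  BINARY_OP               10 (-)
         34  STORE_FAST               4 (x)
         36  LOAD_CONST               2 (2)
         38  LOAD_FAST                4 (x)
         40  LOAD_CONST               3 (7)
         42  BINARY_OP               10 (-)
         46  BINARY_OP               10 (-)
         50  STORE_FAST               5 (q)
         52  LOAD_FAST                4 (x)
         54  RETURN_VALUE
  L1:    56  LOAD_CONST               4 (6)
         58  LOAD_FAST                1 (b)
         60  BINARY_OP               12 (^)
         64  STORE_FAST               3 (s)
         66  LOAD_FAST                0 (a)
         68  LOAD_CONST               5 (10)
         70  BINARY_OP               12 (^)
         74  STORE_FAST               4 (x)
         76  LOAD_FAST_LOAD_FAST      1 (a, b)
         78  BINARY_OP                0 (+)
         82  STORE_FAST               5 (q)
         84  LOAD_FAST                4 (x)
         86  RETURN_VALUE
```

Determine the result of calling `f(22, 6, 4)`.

21

LOAD_FAST_LOAD_FAST b,c → push 6,4. Stack: [6, 4]
COMPARE_OP bool(!=) → 6 vs 4 = True. Stack: [True]
POP_JUMP_IF_FALSE → pop True; no jump. Stack: []
LOAD_CONST → push 3. Stack: [3]
LOAD_FAST c → push 4. Stack: [3, 4]
BINARY_OP + → 3 + 4 = 7. Stack: [7]
LOAD_FAST c → push 4. Stack: [7, 4]
BINARY_OP // → 7 // 4 = 1. Stack: [1]
STORE_FAST s → s=1. Stack: []
LOAD_FAST_LOAD_FAST a,s → push 22,1. Stack: [22, 1]
BINARY_OP - → 22 - 1 = 21. Stack: [21]
STORE_FAST x → x=21. Stack: []
LOAD_CONST → push 2. Stack: [2]
LOAD_FAST x → push 21. Stack: [2, 21]
LOAD_CONST → push 7. Stack: [2, 21, 7]
BINARY_OP - → 21 - 7 = 14. Stack: [2, 14]
BINARY_OP - → 2 - 14 = -12. Stack: [-12]
STORE_FAST q → q=-12. Stack: []
LOAD_FAST x → push 21. Stack: [21]
RETURN_VALUE → return 21.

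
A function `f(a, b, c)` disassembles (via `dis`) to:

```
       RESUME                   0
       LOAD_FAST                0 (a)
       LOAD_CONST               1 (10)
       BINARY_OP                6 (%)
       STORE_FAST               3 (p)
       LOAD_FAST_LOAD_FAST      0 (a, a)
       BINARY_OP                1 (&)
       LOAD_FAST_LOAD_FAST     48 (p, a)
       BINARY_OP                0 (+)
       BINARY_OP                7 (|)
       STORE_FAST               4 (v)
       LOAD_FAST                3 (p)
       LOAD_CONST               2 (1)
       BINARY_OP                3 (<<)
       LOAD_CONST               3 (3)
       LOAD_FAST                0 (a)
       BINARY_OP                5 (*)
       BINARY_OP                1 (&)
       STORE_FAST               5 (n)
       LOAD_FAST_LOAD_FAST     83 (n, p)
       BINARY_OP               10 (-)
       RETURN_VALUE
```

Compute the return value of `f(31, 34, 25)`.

-1

LOAD_FAST a → push 31. Stack: [31]
LOAD_CONST → push 10. Stack: [31, 10]
BINARY_OP % → 31 % 10 = 1. Stack: [1]
STORE_FAST p → p=1. Stack: []
LOAD_FAST_LOAD_FAST a,a → push 31,31. Stack: [31, 31]
BINARY_OP & → 31 & 31 = 31. Stack: [31]
LOAD_FAST_LOAD_FAST p,a → push 1,31. Stack: [31, 1, 31]
BINARY_OP + → 1 + 31 = 32. Stack: [31, 32]
BINARY_OP | → 31 | 32 = 63. Stack: [63]
STORE_FAST v → v=63. Stack: []
LOAD_FAST p → push 1. Stack: [1]
LOAD_CONST → push 1. Stack: [1, 1]
BINARY_OP << → 1 << 1 = 2. Stack: [2]
LOAD_CONST → push 3. Stack: [2, 3]
LOAD_FAST a → push 31. Stack: [2, 3, 31]
BINARY_OP * → 3 * 31 = 93. Stack: [2, 93]
BINARY_OP & → 2 & 93 = 0. Stack: [0]
STORE_FAST n → n=0. Stack: []
LOAD_FAST_LOAD_FAST n,p → push 0,1. Stack: [0, 1]
BINARY_OP - → 0 - 1 = -1. Stack: [-1]
RETURN_VALUE → return -1.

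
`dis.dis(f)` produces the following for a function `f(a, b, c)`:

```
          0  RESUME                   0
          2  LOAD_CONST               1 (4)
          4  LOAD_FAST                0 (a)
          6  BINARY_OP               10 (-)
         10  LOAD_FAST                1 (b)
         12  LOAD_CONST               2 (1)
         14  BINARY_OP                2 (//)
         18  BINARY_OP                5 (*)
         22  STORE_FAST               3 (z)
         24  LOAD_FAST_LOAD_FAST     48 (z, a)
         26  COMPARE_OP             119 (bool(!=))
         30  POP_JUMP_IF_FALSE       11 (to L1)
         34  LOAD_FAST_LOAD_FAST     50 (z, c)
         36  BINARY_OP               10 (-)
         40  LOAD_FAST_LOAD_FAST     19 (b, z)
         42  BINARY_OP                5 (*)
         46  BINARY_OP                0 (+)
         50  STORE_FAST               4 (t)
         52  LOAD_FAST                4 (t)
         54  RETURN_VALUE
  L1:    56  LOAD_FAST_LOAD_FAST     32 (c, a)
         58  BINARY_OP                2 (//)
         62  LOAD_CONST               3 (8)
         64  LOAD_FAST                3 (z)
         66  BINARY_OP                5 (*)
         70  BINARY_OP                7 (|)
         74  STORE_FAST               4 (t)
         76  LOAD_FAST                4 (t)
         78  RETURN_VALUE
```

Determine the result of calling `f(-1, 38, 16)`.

7394

LOAD_CONST → push 4. Stack: [4]
LOAD_FAST a → push -1. Stack: [4, -1]
BINARY_OP - → 4 - -1 = 5. Stack: [5]
LOAD_FAST b → push 38. Stack: [5, 38]
LOAD_CONST → push 1. Stack: [5, 38, 1]
BINARY_OP // → 38 // 1 = 38. Stack: [5, 38]
BINARY_OP * → 5 * 38 = 190. Stack: [190]
STORE_FAST z → z=190. Stack: []
LOAD_FAST_LOAD_FAST z,a → push 190,-1. Stack: [190, -1]
COMPARE_OP bool(!=) → 190 vs -1 = True. Stack: [True]
POP_JUMP_IF_FALSE → pop True; no jump. Stack: []
LOAD_FAST_LOAD_FAST z,c → push 190,16. Stack: [190, 16]
BINARY_OP - → 190 - 16 = 174. Stack: [174]
LOAD_FAST_LOAD_FAST b,z → push 38,190. Stack: [174, 38, 190]
BINARY_OP * → 38 * 190 = 7220. Stack: [174, 7220]
BINARY_OP + → 174 + 7220 = 7394. Stack: [7394]
STORE_FAST t → t=7394. Stack: []
LOAD_FAST t → push 7394. Stack: [7394]
RETURN_VALUE → return 7394.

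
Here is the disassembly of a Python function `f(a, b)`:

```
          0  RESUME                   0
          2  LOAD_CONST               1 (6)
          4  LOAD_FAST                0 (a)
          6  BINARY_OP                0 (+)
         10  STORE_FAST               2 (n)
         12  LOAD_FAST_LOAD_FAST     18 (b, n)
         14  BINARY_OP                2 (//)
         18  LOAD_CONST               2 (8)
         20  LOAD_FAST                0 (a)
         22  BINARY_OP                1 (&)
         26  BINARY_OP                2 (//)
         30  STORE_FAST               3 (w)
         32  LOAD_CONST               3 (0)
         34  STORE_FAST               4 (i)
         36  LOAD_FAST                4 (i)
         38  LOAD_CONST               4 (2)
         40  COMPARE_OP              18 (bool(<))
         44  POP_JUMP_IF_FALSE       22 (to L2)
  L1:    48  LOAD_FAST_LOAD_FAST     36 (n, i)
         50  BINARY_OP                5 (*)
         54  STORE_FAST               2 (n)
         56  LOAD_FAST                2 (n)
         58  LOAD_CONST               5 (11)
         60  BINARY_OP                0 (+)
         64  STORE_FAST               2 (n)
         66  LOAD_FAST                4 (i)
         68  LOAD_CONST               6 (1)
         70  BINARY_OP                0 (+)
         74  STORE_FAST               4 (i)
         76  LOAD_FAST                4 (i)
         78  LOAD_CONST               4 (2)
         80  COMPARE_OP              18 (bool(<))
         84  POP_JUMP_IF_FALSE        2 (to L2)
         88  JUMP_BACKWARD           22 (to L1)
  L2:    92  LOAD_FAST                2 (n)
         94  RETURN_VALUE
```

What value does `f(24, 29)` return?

22

LOAD_CONST → push 6. Stack: [6]
LOAD_FAST a → push 24. Stack: [6, 24]
BINARY_OP + → 6 + 24 = 30. Stack: [30]
STORE_FAST n → n=30. Stack: []
LOAD_FAST_LOAD_FAST b,n → push 29,30. Stack: [29, 30]
BINARY_OP // → 29 // 30 = 0. Stack: [0]
LOAD_CONST → push 8. Stack: [0, 8]
LOAD_FAST a → push 24. Stack: [0, 8, 24]
BINARY_OP & → 8 & 24 = 8. Stack: [0, 8]
BINARY_OP // → 0 // 8 = 0. Stack: [0]
STORE_FAST w → w=0. Stack: []
LOAD_CONST → push 0. Stack: [0]
STORE_FAST i → i=0. Stack: []
LOAD_FAST i → push 0. Stack: [0]
LOAD_CONST → push 2. Stack: [0, 2]
COMPARE_OP bool(<) → 0 vs 2 = True. Stack: [True]
POP_JUMP_IF_FALSE → pop True; no jump. Stack: []
LOAD_FAST_LOAD_FAST n,i → push 30,0. Stack: [30, 0]
BINARY_OP * → 30 * 0 = 0. Stack: [0]
STORE_FAST n → n=0. Stack: []
LOAD_FAST n → push 0. Stack: [0]
LOAD_CONST → push 11. Stack: [0, 11]
BINARY_OP + → 0 + 11 = 11. Stack: [11]
STORE_FAST n → n=11. Stack: []
LOAD_FAST i → push 0. Stack: [0]
LOAD_CONST → push 1. Stack: [0, 1]
BINARY_OP + → 0 + 1 = 1. Stack: [1]
STORE_FAST i → i=1. Stack: []
LOAD_FAST i → push 1. Stack: [1]
LOAD_CONST → push 2. Stack: [1, 2]
COMPARE_OP bool(<) → 1 vs 2 = True. Stack: [True]
POP_JUMP_IF_FALSE → pop True; no jump. Stack: []
LOAD_FAST_LOAD_FAST n,i → push 11,1. Stack: [11, 1]
BINARY_OP * → 11 * 1 = 11. Stack: [11]
STORE_FAST n → n=11. Stack: []
LOAD_FAST n → push 11. Stack: [11]
LOAD_CONST → push 11. Stack: [11, 11]
BINARY_OP + → 11 + 11 = 22. Stack: [22]
STORE_FAST n → n=22. Stack: []
LOAD_FAST i → push 1. Stack: [1]
LOAD_CONST → push 1. Stack: [1, 1]
BINARY_OP + → 1 + 1 = 2. Stack: [2]
STORE_FAST i → i=2. Stack: []
LOAD_FAST i → push 2. Stack: [2]
LOAD_CONST → push 2. Stack: [2, 2]
COMPARE_OP bool(<) → 2 vs 2 = False. Stack: [False]
POP_JUMP_IF_FALSE → pop False; jump. Stack: []
LOAD_FAST n → push 22. Stack: [22]
RETURN_VALUE → return 22.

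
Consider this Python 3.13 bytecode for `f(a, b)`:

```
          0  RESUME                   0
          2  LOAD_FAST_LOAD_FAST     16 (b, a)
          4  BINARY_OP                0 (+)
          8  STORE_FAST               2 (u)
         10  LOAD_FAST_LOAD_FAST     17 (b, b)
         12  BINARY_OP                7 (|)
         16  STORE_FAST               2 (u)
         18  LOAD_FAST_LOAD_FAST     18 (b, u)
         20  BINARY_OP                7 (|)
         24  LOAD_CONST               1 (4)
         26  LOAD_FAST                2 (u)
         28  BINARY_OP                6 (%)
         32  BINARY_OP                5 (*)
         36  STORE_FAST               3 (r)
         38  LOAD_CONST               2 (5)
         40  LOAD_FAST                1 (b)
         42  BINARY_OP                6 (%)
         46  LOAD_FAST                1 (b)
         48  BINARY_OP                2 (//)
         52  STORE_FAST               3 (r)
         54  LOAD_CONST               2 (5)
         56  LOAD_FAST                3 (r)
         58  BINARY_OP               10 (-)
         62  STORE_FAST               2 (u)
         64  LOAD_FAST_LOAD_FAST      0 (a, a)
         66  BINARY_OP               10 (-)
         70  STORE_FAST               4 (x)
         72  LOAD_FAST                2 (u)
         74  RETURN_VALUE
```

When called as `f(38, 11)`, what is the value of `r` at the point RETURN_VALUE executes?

LOAD_FAST_LOAD_FAST b,a → push 11,38. Stack: [11, 38]
BINARY_OP + → 11 + 38 = 49. Stack: [49]
STORE_FAST u → u=49. Stack: []
LOAD_FAST_LOAD_FAST b,b → push 11,11. Stack: [11, 11]
BINARY_OP | → 11 | 11 = 11. Stack: [11]
STORE_FAST u → u=11. Stack: []
LOAD_FAST_LOAD_FAST b,u → push 11,11. Stack: [11, 11]
BINARY_OP | → 11 | 11 = 11. Stack: [11]
LOAD_CONST → push 4. Stack: [11, 4]
LOAD_FAST u → push 11. Stack: [11, 4, 11]
BINARY_OP % → 4 % 11 = 4. Stack: [11, 4]
BINARY_OP * → 11 * 4 = 44. Stack: [44]
STORE_FAST r → r=44. Stack: []
LOAD_CONST → push 5. Stack: [5]
LOAD_FAST b → push 11. Stack: [5, 11]
BINARY_OP % → 5 % 11 = 5. Stack: [5]
LOAD_FAST b → push 11. Stack: [5, 11]
BINARY_OP // → 5 // 11 = 0. Stack: [0]
STORE_FAST r → r=0. Stack: []
LOAD_CONST → push 5. Stack: [5]
LOAD_FAST r → push 0. Stack: [5, 0]
BINARY_OP - → 5 - 0 = 5. Stack: [5]
STORE_FAST u → u=5. Stack: []
LOAD_FAST_LOAD_FAST a,a → push 38,38. Stack: [38, 38]
BINARY_OP - → 38 - 38 = 0. Stack: [0]
STORE_FAST x → x=0. Stack: []
LOAD_FAST u → push 5. Stack: [5]
RETURN_VALUE → return 5.

0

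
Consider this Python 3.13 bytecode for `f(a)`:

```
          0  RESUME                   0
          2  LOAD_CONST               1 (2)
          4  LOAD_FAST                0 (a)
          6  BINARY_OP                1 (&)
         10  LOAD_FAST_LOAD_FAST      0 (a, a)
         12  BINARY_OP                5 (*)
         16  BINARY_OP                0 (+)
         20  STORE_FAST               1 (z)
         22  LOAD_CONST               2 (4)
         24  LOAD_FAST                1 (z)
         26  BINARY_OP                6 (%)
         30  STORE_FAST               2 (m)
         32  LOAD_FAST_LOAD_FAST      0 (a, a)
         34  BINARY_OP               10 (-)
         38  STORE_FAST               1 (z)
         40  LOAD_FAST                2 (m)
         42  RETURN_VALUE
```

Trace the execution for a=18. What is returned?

LOAD_CONST → push 2. Stack: [2]
LOAD_FAST a → push 18. Stack: [2, 18]
BINARY_OP & → 2 & 18 = 2. Stack: [2]
LOAD_FAST_LOAD_FAST a,a → push 18,18. Stack: [2, 18, 18]
BINARY_OP * → 18 * 18 = 324. Stack: [2, 324]
BINARY_OP + → 2 + 324 = 326. Stack: [326]
STORE_FAST z → z=326. Stack: []
LOAD_CONST → push 4. Stack: [4]
LOAD_FAST z → push 326. Stack: [4, 326]
BINARY_OP % → 4 % 326 = 4. Stack: [4]
STORE_FAST m → m=4. Stack: []
LOAD_FAST_LOAD_FAST a,a → push 18,18. Stack: [18, 18]
BINARY_OP - → 18 - 18 = 0. Stack: [0]
STORE_FAST z → z=0. Stack: []
LOAD_FAST m → push 4. Stack: [4]
RETURN_VALUE → return 4.

4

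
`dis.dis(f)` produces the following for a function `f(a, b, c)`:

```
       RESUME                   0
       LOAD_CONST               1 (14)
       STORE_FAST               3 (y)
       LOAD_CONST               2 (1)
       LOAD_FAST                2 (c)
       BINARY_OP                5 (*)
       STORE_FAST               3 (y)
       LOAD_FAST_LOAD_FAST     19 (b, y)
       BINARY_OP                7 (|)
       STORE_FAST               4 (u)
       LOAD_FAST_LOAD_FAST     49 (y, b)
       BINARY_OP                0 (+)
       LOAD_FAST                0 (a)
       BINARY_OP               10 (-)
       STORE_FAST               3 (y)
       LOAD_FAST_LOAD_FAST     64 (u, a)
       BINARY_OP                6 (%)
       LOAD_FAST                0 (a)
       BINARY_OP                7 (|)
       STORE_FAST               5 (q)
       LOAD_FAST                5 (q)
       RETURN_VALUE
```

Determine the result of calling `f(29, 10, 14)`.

LOAD_CONST → push 14. Stack: [14]
STORE_FAST y → y=14. Stack: []
LOAD_CONST → push 1. Stack: [1]
LOAD_FAST c → push 14. Stack: [1, 14]
BINARY_OP * → 1 * 14 = 14. Stack: [14]
STORE_FAST y → y=14. Stack: []
LOAD_FAST_LOAD_FAST b,y → push 10,14. Stack: [10, 14]
BINARY_OP | → 10 | 14 = 14. Stack: [14]
STORE_FAST u → u=14. Stack: []
LOAD_FAST_LOAD_FAST y,b → push 14,10. Stack: [14, 10]
BINARY_OP + → 14 + 10 = 24. Stack: [24]
LOAD_FAST a → push 29. Stack: [24, 29]
BINARY_OP - → 24 - 29 = -5. Stack: [-5]
STORE_FAST y → y=-5. Stack: []
LOAD_FAST_LOAD_FAST u,a → push 14,29. Stack: [14, 29]
BINARY_OP % → 14 % 29 = 14. Stack: [14]
LOAD_FAST a → push 29. Stack: [14, 29]
BINARY_OP | → 14 | 29 = 31. Stack: [31]
STORE_FAST q → q=31. Stack: []
LOAD_FAST q → push 31. Stack: [31]
RETURN_VALUE → return 31.

31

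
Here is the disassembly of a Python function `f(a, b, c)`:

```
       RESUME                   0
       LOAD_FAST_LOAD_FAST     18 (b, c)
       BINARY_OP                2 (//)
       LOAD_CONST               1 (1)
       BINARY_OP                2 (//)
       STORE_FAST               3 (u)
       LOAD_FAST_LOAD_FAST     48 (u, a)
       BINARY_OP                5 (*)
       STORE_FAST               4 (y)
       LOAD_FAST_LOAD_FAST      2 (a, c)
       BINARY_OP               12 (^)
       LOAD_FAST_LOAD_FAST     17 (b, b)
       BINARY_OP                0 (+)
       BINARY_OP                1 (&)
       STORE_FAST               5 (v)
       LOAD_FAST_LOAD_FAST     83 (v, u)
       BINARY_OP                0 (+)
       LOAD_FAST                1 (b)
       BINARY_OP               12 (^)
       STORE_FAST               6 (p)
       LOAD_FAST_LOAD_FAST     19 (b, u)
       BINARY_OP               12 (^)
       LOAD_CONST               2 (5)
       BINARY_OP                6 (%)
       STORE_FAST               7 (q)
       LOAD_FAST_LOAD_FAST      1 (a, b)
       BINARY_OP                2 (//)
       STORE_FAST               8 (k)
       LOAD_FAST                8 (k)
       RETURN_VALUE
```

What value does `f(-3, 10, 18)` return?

-1

LOAD_FAST_LOAD_FAST b,c → push 10,18. Stack: [10, 18]
BINARY_OP // → 10 // 18 = 0. Stack: [0]
LOAD_CONST → push 1. Stack: [0, 1]
BINARY_OP // → 0 // 1 = 0. Stack: [0]
STORE_FAST u → u=0. Stack: []
LOAD_FAST_LOAD_FAST u,a → push 0,-3. Stack: [0, -3]
BINARY_OP * → 0 * -3 = 0. Stack: [0]
STORE_FAST y → y=0. Stack: []
LOAD_FAST_LOAD_FAST a,c → push -3,18. Stack: [-3, 18]
BINARY_OP ^ → -3 ^ 18 = -17. Stack: [-17]
LOAD_FAST_LOAD_FAST b,b → push 10,10. Stack: [-17, 10, 10]
BINARY_OP + → 10 + 10 = 20. Stack: [-17, 20]
BINARY_OP & → -17 & 20 = 4. Stack: [4]
STORE_FAST v → v=4. Stack: []
LOAD_FAST_LOAD_FAST v,u → push 4,0. Stack: [4, 0]
BINARY_OP + → 4 + 0 = 4. Stack: [4]
LOAD_FAST b → push 10. Stack: [4, 10]
BINARY_OP ^ → 4 ^ 10 = 14. Stack: [14]
STORE_FAST p → p=14. Stack: []
LOAD_FAST_LOAD_FAST b,u → push 10,0. Stack: [10, 0]
BINARY_OP ^ → 10 ^ 0 = 10. Stack: [10]
LOAD_CONST → push 5. Stack: [10, 5]
BINARY_OP % → 10 % 5 = 0. Stack: [0]
STORE_FAST q → q=0. Stack: []
LOAD_FAST_LOAD_FAST a,b → push -3,10. Stack: [-3, 10]
BINARY_OP // → -3 // 10 = -1. Stack: [-1]
STORE_FAST k → k=-1. Stack: []
LOAD_FAST k → push -1. Stack: [-1]
RETURN_VALUE → return -1.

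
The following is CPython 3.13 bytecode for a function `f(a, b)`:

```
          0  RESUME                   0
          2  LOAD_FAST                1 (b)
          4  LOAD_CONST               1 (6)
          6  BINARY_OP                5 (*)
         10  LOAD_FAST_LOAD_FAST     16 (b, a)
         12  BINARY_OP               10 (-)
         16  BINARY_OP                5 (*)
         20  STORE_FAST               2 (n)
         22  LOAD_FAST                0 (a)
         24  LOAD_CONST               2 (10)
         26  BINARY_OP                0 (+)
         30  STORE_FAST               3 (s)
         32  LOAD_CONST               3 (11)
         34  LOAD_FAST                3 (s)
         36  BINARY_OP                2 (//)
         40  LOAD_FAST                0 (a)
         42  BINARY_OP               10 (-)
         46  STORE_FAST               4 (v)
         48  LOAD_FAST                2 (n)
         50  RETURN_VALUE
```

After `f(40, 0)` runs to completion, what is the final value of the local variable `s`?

LOAD_FAST b → push 0. Stack: [0]
LOAD_CONST → push 6. Stack: [0, 6]
BINARY_OP * → 0 * 6 = 0. Stack: [0]
LOAD_FAST_LOAD_FAST b,a → push 0,40. Stack: [0, 0, 40]
BINARY_OP - → 0 - 40 = -40. Stack: [0, -40]
BINARY_OP * → 0 * -40 = 0. Stack: [0]
STORE_FAST n → n=0. Stack: []
LOAD_FAST a → push 40. Stack: [40]
LOAD_CONST → push 10. Stack: [40, 10]
BINARY_OP + → 40 + 10 = 50. Stack: [50]
STORE_FAST s → s=50. Stack: []
LOAD_CONST → push 11. Stack: [11]
LOAD_FAST s → push 50. Stack: [11, 50]
BINARY_OP // → 11 // 50 = 0. Stack: [0]
LOAD_FAST a → push 40. Stack: [0, 40]
BINARY_OP - → 0 - 40 = -40. Stack: [-40]
STORE_FAST v → v=-40. Stack: []
LOAD_FAST n → push 0. Stack: [0]
RETURN_VALUE → return 0.

50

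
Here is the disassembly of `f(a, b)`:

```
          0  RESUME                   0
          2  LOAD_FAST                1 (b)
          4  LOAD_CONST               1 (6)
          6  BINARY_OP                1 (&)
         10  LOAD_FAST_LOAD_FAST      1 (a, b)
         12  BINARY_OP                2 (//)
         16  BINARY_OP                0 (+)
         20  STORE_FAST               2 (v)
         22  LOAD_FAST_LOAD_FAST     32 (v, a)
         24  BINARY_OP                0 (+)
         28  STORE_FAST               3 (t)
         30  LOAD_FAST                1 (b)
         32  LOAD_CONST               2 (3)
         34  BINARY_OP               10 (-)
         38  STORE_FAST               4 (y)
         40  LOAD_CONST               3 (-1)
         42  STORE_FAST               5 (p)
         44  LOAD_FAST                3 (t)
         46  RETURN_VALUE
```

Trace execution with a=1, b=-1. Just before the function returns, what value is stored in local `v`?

LOAD_FAST b → push -1. Stack: [-1]
LOAD_CONST → push 6. Stack: [-1, 6]
BINARY_OP & → -1 & 6 = 6. Stack: [6]
LOAD_FAST_LOAD_FAST a,b → push 1,-1. Stack: [6, 1, -1]
BINARY_OP // → 1 // -1 = -1. Stack: [6, -1]
BINARY_OP + → 6 + -1 = 5. Stack: [5]
STORE_FAST v → v=5. Stack: []
LOAD_FAST_LOAD_FAST v,a → push 5,1. Stack: [5, 1]
BINARY_OP + → 5 + 1 = 6. Stack: [6]
STORE_FAST t → t=6. Stack: []
LOAD_FAST b → push -1. Stack: [-1]
LOAD_CONST → push 3. Stack: [-1, 3]
BINARY_OP - → -1 - 3 = -4. Stack: [-4]
STORE_FAST y → y=-4. Stack: []
LOAD_CONST → push -1. Stack: [-1]
STORE_FAST p → p=-1. Stack: []
LOAD_FAST t → push 6. Stack: [6]
RETURN_VALUE → return 6.

5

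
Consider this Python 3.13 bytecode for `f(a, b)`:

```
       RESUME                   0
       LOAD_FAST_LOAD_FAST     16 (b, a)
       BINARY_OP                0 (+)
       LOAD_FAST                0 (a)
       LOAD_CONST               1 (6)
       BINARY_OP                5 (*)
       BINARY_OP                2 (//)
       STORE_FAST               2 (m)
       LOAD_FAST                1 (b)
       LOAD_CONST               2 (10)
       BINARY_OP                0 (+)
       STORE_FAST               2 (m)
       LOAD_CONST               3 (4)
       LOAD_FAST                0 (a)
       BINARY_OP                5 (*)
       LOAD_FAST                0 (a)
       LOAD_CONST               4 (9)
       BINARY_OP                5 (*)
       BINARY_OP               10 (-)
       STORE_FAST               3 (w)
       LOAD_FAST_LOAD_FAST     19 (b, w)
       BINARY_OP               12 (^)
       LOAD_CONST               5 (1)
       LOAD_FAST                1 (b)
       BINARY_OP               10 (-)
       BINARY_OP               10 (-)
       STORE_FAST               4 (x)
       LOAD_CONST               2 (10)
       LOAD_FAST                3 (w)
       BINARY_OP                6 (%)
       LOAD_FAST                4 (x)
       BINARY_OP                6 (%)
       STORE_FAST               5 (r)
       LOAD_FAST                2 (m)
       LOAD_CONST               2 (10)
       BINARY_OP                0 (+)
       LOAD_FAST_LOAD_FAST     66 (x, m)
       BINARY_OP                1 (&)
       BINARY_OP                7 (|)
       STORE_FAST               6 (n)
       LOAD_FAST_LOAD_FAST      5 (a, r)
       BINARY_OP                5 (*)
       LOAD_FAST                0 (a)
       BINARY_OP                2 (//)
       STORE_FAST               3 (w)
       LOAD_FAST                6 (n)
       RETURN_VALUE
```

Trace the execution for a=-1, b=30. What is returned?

58

LOAD_FAST_LOAD_FAST b,a → push 30,-1. Stack: [30, -1]
BINARY_OP + → 30 + -1 = 29. Stack: [29]
LOAD_FAST a → push -1. Stack: [29, -1]
LOAD_CONST → push 6. Stack: [29, -1, 6]
BINARY_OP * → -1 * 6 = -6. Stack: [29, -6]
BINARY_OP // → 29 // -6 = -5. Stack: [-5]
STORE_FAST m → m=-5. Stack: []
LOAD_FAST b → push 30. Stack: [30]
LOAD_CONST → push 10. Stack: [30, 10]
BINARY_OP + → 30 + 10 = 40. Stack: [40]
STORE_FAST m → m=40. Stack: []
LOAD_CONST → push 4. Stack: [4]
LOAD_FAST a → push -1. Stack: [4, -1]
BINARY_OP * → 4 * -1 = -4. Stack: [-4]
LOAD_FAST a → push -1. Stack: [-4, -1]
LOAD_CONST → push 9. Stack: [-4, -1, 9]
BINARY_OP * → -1 * 9 = -9. Stack: [-4, -9]
BINARY_OP - → -4 - -9 = 5. Stack: [5]
STORE_FAST w → w=5. Stack: []
LOAD_FAST_LOAD_FAST b,w → push 30,5. Stack: [30, 5]
BINARY_OP ^ → 30 ^ 5 = 27. Stack: [27]
LOAD_CONST → push 1. Stack: [27, 1]
LOAD_FAST b → push 30. Stack: [27, 1, 30]
BINARY_OP - → 1 - 30 = -29. Stack: [27, -29]
BINARY_OP - → 27 - -29 = 56. Stack: [56]
STORE_FAST x → x=56. Stack: []
LOAD_CONST → push 10. Stack: [10]
LOAD_FAST w → push 5. Stack: [10, 5]
BINARY_OP % → 10 % 5 = 0. Stack: [0]
LOAD_FAST x → push 56. Stack: [0, 56]
BINARY_OP % → 0 % 56 = 0. Stack: [0]
STORE_FAST r → r=0. Stack: []
LOAD_FAST m → push 40. Stack: [40]
LOAD_CONST → push 10. Stack: [40, 10]
BINARY_OP + → 40 + 10 = 50. Stack: [50]
LOAD_FAST_LOAD_FAST x,m → push 56,40. Stack: [50, 56, 40]
BINARY_OP & → 56 & 40 = 40. Stack: [50, 40]
BINARY_OP | → 50 | 40 = 58. Stack: [58]
STORE_FAST n → n=58. Stack: []
LOAD_FAST_LOAD_FAST a,r → push -1,0. Stack: [-1, 0]
BINARY_OP * → -1 * 0 = 0. Stack: [0]
LOAD_FAST a → push -1. Stack: [0, -1]
BINARY_OP // → 0 // -1 = 0. Stack: [0]
STORE_FAST w → w=0. Stack: []
LOAD_FAST n → push 58. Stack: [58]
RETURN_VALUE → return 58.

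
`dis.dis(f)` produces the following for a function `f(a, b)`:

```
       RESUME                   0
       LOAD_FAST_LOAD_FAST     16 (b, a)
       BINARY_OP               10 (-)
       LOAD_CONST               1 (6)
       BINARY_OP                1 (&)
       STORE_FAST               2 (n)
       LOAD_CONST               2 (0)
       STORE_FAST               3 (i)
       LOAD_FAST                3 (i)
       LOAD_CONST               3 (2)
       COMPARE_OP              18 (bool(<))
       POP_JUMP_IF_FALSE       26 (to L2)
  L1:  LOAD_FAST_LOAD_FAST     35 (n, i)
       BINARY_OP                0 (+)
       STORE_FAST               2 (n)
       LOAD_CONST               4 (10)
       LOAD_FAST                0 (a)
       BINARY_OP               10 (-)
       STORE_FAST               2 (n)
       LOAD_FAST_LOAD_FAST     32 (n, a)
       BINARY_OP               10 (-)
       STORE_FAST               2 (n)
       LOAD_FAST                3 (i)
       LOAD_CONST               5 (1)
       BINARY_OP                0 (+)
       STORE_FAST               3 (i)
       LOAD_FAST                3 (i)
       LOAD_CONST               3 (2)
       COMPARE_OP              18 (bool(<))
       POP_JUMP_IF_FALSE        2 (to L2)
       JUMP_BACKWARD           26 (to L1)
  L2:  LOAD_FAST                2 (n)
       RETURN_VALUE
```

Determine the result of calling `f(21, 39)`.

LOAD_FAST_LOAD_FAST b,a → push 39,21. Stack: [39, 21]
BINARY_OP - → 39 - 21 = 18. Stack: [18]
LOAD_CONST → push 6. Stack: [18, 6]
BINARY_OP & → 18 & 6 = 2. Stack: [2]
STORE_FAST n → n=2. Stack: []
LOAD_CONST → push 0. Stack: [0]
STORE_FAST i → i=0. Stack: []
LOAD_FAST i → push 0. Stack: [0]
LOAD_CONST → push 2. Stack: [0, 2]
COMPARE_OP bool(<) → 0 vs 2 = True. Stack: [True]
POP_JUMP_IF_FALSE → pop True; no jump. Stack: []
LOAD_FAST_LOAD_FAST n,i → push 2,0. Stack: [2, 0]
BINARY_OP + → 2 + 0 = 2. Stack: [2]
STORE_FAST n → n=2. Stack: []
LOAD_CONST → push 10. Stack: [10]
LOAD_FAST a → push 21. Stack: [10, 21]
BINARY_OP - → 10 - 21 = -11. Stack: [-11]
STORE_FAST n → n=-11. Stack: []
LOAD_FAST_LOAD_FAST n,a → push -11,21. Stack: [-11, 21]
BINARY_OP - → -11 - 21 = -32. Stack: [-32]
STORE_FAST n → n=-32. Stack: []
LOAD_FAST i → push 0. Stack: [0]
LOAD_CONST → push 1. Stack: [0, 1]
BINARY_OP + → 0 + 1 = 1. Stack: [1]
STORE_FAST i → i=1. Stack: []
LOAD_FAST i → push 1. Stack: [1]
LOAD_CONST → push 2. Stack: [1, 2]
COMPARE_OP bool(<) → 1 vs 2 = True. Stack: [True]
POP_JUMP_IF_FALSE → pop True; no jump. Stack: []
LOAD_FAST_LOAD_FAST n,i → push -32,1. Stack: [-32, 1]
BINARY_OP + → -32 + 1 = -31. Stack: [-31]
STORE_FAST n → n=-31. Stack: []
LOAD_CONST → push 10. Stack: [10]
LOAD_FAST a → push 21. Stack: [10, 21]
BINARY_OP - → 10 - 21 = -11. Stack: [-11]
STORE_FAST n → n=-11. Stack: []
LOAD_FAST_LOAD_FAST n,a → push -11,21. Stack: [-11, 21]
BINARY_OP - → -11 - 21 = -32. Stack: [-32]
STORE_FAST n → n=-32. Stack: []
LOAD_FAST i → push 1. Stack: [1]
LOAD_CONST → push 1. Stack: [1, 1]
BINARY_OP + → 1 + 1 = 2. Stack: [2]
STORE_FAST i → i=2. Stack: []
LOAD_FAST i → push 2. Stack: [2]
LOAD_CONST → push 2. Stack: [2, 2]
COMPARE_OP bool(<) → 2 vs 2 = False. Stack: [False]
POP_JUMP_IF_FALSE → pop False; jump. Stack: []
LOAD_FAST n → push -32. Stack: [-32]
RETURN_VALUE → return -32.

-32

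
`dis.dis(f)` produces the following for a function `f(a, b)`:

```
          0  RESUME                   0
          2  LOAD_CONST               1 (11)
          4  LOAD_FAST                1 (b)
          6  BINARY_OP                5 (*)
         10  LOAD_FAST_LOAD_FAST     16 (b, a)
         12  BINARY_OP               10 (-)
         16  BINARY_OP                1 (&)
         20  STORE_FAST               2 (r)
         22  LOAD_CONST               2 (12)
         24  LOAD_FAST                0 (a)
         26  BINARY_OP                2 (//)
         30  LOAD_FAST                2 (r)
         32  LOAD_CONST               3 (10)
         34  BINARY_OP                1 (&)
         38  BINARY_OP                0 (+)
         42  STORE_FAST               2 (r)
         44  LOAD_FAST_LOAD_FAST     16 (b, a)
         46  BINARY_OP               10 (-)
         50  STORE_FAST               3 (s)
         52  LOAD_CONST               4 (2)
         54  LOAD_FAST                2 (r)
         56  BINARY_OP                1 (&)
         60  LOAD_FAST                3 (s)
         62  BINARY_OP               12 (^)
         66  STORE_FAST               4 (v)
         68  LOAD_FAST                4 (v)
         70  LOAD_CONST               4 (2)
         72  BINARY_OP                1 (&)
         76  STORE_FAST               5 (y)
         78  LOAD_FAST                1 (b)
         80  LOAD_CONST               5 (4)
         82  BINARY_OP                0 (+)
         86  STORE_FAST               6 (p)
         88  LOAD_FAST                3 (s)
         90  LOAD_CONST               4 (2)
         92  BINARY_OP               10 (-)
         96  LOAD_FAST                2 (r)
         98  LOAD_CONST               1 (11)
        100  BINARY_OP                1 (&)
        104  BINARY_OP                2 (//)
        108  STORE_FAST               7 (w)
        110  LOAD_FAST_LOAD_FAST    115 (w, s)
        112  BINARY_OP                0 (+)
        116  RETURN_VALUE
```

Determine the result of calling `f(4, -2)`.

LOAD_CONST → push 11. Stack: [11]
LOAD_FAST b → push -2. Stack: [11, -2]
BINARY_OP * → 11 * -2 = -22. Stack: [-22]
LOAD_FAST_LOAD_FAST b,a → push -2,4. Stack: [-22, -2, 4]
BINARY_OP - → -2 - 4 = -6. Stack: [-22, -6]
BINARY_OP & → -22 & -6 = -22. Stack: [-22]
STORE_FAST r → r=-22. Stack: []
LOAD_CONST → push 12. Stack: [12]
LOAD_FAST a → push 4. Stack: [12, 4]
BINARY_OP // → 12 // 4 = 3. Stack: [3]
LOAD_FAST r → push -22. Stack: [3, -22]
LOAD_CONST → push 10. Stack: [3, -22, 10]
BINARY_OP & → -22 & 10 = 10. Stack: [3, 10]
BINARY_OP + → 3 + 10 = 13. Stack: [13]
STORE_FAST r → r=13. Stack: []
LOAD_FAST_LOAD_FAST b,a → push -2,4. Stack: [-2, 4]
BINARY_OP - → -2 - 4 = -6. Stack: [-6]
STORE_FAST s → s=-6. Stack: []
LOAD_CONST → push 2. Stack: [2]
LOAD_FAST r → push 13. Stack: [2, 13]
BINARY_OP & → 2 & 13 = 0. Stack: [0]
LOAD_FAST s → push -6. Stack: [0, -6]
BINARY_OP ^ → 0 ^ -6 = -6. Stack: [-6]
STORE_FAST v → v=-6. Stack: []
LOAD_FAST v → push -6. Stack: [-6]
LOAD_CONST → push 2. Stack: [-6, 2]
BINARY_OP & → -6 & 2 = 2. Stack: [2]
STORE_FAST y → y=2. Stack: []
LOAD_FAST b → push -2. Stack: [-2]
LOAD_CONST → push 4. Stack: [-2, 4]
BINARY_OP + → -2 + 4 = 2. Stack: [2]
STORE_FAST p → p=2. Stack: []
LOAD_FAST s → push -6. Stack: [-6]
LOAD_CONST → push 2. Stack: [-6, 2]
BINARY_OP - → -6 - 2 = -8. Stack: [-8]
LOAD_FAST r → push 13. Stack: [-8, 13]
LOAD_CONST → push 11. Stack: [-8, 13, 11]
BINARY_OP & → 13 & 11 = 9. Stack: [-8, 9]
BINARY_OP // → -8 // 9 = -1. Stack: [-1]
STORE_FAST w → w=-1. Stack: []
LOAD_FAST_LOAD_FAST w,s → push -1,-6. Stack: [-1, -6]
BINARY_OP + → -1 + -6 = -7. Stack: [-7]
RETURN_VALUE → return -7.

-7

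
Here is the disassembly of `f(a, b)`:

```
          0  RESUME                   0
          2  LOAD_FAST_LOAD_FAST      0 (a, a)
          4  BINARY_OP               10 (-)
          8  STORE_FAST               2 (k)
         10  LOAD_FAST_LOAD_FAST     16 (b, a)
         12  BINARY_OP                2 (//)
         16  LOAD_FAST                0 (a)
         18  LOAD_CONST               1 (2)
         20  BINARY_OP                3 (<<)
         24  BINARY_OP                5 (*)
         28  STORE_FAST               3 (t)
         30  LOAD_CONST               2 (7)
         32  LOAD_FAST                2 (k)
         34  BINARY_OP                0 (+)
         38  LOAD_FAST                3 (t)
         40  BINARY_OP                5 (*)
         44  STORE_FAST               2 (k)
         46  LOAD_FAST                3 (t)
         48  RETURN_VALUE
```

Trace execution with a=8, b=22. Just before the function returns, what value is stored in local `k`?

448

LOAD_FAST_LOAD_FAST a,a → push 8,8. Stack: [8, 8]
BINARY_OP - → 8 - 8 = 0. Stack: [0]
STORE_FAST k → k=0. Stack: []
LOAD_FAST_LOAD_FAST b,a → push 22,8. Stack: [22, 8]
BINARY_OP // → 22 // 8 = 2. Stack: [2]
LOAD_FAST a → push 8. Stack: [2, 8]
LOAD_CONST → push 2. Stack: [2, 8, 2]
BINARY_OP << → 8 << 2 = 32. Stack: [2, 32]
BINARY_OP * → 2 * 32 = 64. Stack: [64]
STORE_FAST t → t=64. Stack: []
LOAD_CONST → push 7. Stack: [7]
LOAD_FAST k → push 0. Stack: [7, 0]
BINARY_OP + → 7 + 0 = 7. Stack: [7]
LOAD_FAST t → push 64. Stack: [7, 64]
BINARY_OP * → 7 * 64 = 448. Stack: [448]
STORE_FAST k → k=448. Stack: []
LOAD_FAST t → push 64. Stack: [64]
RETURN_VALUE → return 64.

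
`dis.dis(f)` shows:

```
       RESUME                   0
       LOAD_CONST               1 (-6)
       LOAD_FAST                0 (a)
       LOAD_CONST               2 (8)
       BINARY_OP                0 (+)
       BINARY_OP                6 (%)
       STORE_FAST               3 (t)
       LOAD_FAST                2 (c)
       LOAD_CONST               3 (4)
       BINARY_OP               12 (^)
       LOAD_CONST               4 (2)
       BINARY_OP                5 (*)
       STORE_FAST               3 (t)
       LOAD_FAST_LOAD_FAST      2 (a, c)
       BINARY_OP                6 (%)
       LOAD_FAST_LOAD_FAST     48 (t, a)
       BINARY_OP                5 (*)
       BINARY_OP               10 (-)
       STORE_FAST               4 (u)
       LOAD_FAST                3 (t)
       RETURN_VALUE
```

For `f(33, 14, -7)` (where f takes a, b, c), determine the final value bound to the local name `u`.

LOAD_CONST → push -6. Stack: [-6]
LOAD_FAST a → push 33. Stack: [-6, 33]
LOAD_CONST → push 8. Stack: [-6, 33, 8]
BINARY_OP + → 33 + 8 = 41. Stack: [-6, 41]
BINARY_OP % → -6 % 41 = 35. Stack: [35]
STORE_FAST t → t=35. Stack: []
LOAD_FAST c → push -7. Stack: [-7]
LOAD_CONST → push 4. Stack: [-7, 4]
BINARY_OP ^ → -7 ^ 4 = -3. Stack: [-3]
LOAD_CONST → push 2. Stack: [-3, 2]
BINARY_OP * → -3 * 2 = -6. Stack: [-6]
STORE_FAST t → t=-6. Stack: []
LOAD_FAST_LOAD_FAST a,c → push 33,-7. Stack: [33, -7]
BINARY_OP % → 33 % -7 = -2. Stack: [-2]
LOAD_FAST_LOAD_FAST t,a → push -6,33. Stack: [-2, -6, 33]
BINARY_OP * → -6 * 33 = -198. Stack: [-2, -198]
BINARY_OP - → -2 - -198 = 196. Stack: [196]
STORE_FAST u → u=196. Stack: []
LOAD_FAST t → push -6. Stack: [-6]
RETURN_VALUE → return -6.

196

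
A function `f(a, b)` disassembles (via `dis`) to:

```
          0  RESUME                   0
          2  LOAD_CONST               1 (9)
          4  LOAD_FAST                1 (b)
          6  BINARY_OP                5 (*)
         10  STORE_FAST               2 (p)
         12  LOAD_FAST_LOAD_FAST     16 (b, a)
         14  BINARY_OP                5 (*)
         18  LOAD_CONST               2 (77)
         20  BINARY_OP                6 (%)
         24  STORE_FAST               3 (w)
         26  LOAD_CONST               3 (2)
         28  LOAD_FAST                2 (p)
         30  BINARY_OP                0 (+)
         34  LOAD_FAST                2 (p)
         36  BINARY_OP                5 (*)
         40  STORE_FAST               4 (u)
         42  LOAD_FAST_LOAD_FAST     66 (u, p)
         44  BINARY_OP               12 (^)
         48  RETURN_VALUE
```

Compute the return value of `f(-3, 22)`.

39542

LOAD_CONST → push 9. Stack: [9]
LOAD_FAST b → push 22. Stack: [9, 22]
BINARY_OP * → 9 * 22 = 198. Stack: [198]
STORE_FAST p → p=198. Stack: []
LOAD_FAST_LOAD_FAST b,a → push 22,-3. Stack: [22, -3]
BINARY_OP * → 22 * -3 = -66. Stack: [-66]
LOAD_CONST → push 77. Stack: [-66, 77]
BINARY_OP % → -66 % 77 = 11. Stack: [11]
STORE_FAST w → w=11. Stack: []
LOAD_CONST → push 2. Stack: [2]
LOAD_FAST p → push 198. Stack: [2, 198]
BINARY_OP + → 2 + 198 = 200. Stack: [200]
LOAD_FAST p → push 198. Stack: [200, 198]
BINARY_OP * → 200 * 198 = 39600. Stack: [39600]
STORE_FAST u → u=39600. Stack: []
LOAD_FAST_LOAD_FAST u,p → push 39600,198. Stack: [39600, 198]
BINARY_OP ^ → 39600 ^ 198 = 39542. Stack: [39542]
RETURN_VALUE → return 39542.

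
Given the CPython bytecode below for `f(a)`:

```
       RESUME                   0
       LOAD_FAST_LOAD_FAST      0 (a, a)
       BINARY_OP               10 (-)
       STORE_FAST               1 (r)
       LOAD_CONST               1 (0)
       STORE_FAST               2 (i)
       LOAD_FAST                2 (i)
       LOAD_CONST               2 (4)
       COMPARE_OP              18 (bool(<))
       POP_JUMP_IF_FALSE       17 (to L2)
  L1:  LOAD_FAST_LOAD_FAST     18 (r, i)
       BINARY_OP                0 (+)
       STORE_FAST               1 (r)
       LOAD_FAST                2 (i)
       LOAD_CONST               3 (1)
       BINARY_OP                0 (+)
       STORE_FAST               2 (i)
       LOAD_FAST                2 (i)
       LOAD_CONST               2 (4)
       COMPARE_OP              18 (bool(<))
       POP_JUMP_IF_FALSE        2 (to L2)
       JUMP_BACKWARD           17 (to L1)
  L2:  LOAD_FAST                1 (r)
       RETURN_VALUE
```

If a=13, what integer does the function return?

LOAD_FAST_LOAD_FAST a,a → push 13,13. Stack: [13, 13]
BINARY_OP - → 13 - 13 = 0. Stack: [0]
STORE_FAST r → r=0. Stack: []
LOAD_CONST → push 0. Stack: [0]
STORE_FAST i → i=0. Stack: []
LOAD_FAST i → push 0. Stack: [0]
LOAD_CONST → push 4. Stack: [0, 4]
COMPARE_OP bool(<) → 0 vs 4 = True. Stack: [True]
POP_JUMP_IF_FALSE → pop True; no jump. Stack: []
LOAD_FAST_LOAD_FAST r,i → push 0,0. Stack: [0, 0]
BINARY_OP + → 0 + 0 = 0. Stack: [0]
STORE_FAST r → r=0. Stack: []
LOAD_FAST i → push 0. Stack: [0]
LOAD_CONST → push 1. Stack: [0, 1]
BINARY_OP + → 0 + 1 = 1. Stack: [1]
STORE_FAST i → i=1. Stack: []
LOAD_FAST i → push 1. Stack: [1]
LOAD_CONST → push 4. Stack: [1, 4]
COMPARE_OP bool(<) → 1 vs 4 = True. Stack: [True]
POP_JUMP_IF_FALSE → pop True; no jump. Stack: []
LOAD_FAST_LOAD_FAST r,i → push 0,1. Stack: [0, 1]
BINARY_OP + → 0 + 1 = 1. Stack: [1]
STORE_FAST r → r=1. Stack: []
LOAD_FAST i → push 1. Stack: [1]
LOAD_CONST → push 1. Stack: [1, 1]
BINARY_OP + → 1 + 1 = 2. Stack: [2]
STORE_FAST i → i=2. Stack: []
LOAD_FAST i → push 2. Stack: [2]
LOAD_CONST → push 4. Stack: [2, 4]
COMPARE_OP bool(<) → 2 vs 4 = True. Stack: [True]
POP_JUMP_IF_FALSE → pop True; no jump. Stack: []
LOAD_FAST_LOAD_FAST r,i → push 1,2. Stack: [1, 2]
BINARY_OP + → 1 + 2 = 3. Stack: [3]
STORE_FAST r → r=3. Stack: []
LOAD_FAST i → push 2. Stack: [2]
LOAD_CONST → push 1. Stack: [2, 1]
BINARY_OP + → 2 + 1 = 3. Stack: [3]
STORE_FAST i → i=3. Stack: []
LOAD_FAST i → push 3. Stack: [3]
LOAD_CONST → push 4. Stack: [3, 4]
COMPARE_OP bool(<) → 3 vs 4 = True. Stack: [True]
POP_JUMP_IF_FALSE → pop True; no jump. Stack: []
LOAD_FAST_LOAD_FAST r,i → push 3,3. Stack: [3, 3]
BINARY_OP + → 3 + 3 = 6. Stack: [6]
STORE_FAST r → r=6. Stack: []
LOAD_FAST i → push 3. Stack: [3]
LOAD_CONST → push 1. Stack: [3, 1]
BINARY_OP + → 3 + 1 = 4. Stack: [4]
STORE_FAST i → i=4. Stack: []
LOAD_FAST i → push 4. Stack: [4]
LOAD_CONST → push 4. Stack: [4, 4]
COMPARE_OP bool(<) → 4 vs 4 = False. Stack: [False]
POP_JUMP_IF_FALSE → pop False; jump. Stack: []
LOAD_FAST r → push 6. Stack: [6]
RETURN_VALUE → return 6.

6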